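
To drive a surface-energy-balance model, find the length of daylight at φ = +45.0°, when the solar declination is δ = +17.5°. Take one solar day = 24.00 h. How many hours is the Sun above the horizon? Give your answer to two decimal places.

cos H₀ = −tan φ · tan δ = −tan(+45.0°) × tan(+17.500°) = -0.3153, so H₀ = 1.8916 rad = 108.38°.
Daylight = 2H₀/(2π) × 24.00 h = (1.8916/π) × 24.00 = 14.45 h.

14.45 h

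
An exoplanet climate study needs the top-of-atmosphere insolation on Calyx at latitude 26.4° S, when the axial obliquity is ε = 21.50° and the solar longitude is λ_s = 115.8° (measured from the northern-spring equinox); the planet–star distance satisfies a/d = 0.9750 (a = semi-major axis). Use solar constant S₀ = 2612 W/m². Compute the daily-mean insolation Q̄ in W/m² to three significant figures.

Solar declination: sin δ = sin ε · sin λ_s = sin 21.50° × sin 115.8° = 0.32997, so δ = +19.267°.
cos H₀ = −tan(-26.4°) tan(+19.267°) = 0.1735, H₀ = 1.3964 rad.
Bracket: H₀ sin φ sin δ + cos φ cos δ sin H₀ = 1.3964×-0.44464×0.32997 + 0.89571×0.94399×0.98483 = -0.204877 + 0.832714 = 0.627837.
Inverse-square distance factor (a/d)² = 0.9750² = 0.950625.
Q̄ = (S₀/π) × 0.950625 × [bracket] = (2612/π) × 0.950625 × 0.627837 = 496.2 W/m².

Q̄ ≈ 496 W/m²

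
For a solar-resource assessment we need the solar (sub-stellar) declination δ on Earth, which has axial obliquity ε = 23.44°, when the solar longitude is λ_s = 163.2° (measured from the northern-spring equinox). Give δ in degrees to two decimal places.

δ = +6.60°

sin δ = sin ε · sin λ_s = sin 23.44° × sin 163.2° = 0.114974.
δ = arcsin(0.114974) = +6.60°.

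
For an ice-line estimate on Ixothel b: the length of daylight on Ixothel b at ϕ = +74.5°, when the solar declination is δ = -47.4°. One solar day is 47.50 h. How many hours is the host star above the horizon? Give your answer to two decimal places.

cos h₀ = −tan ϕ · tan δ = 3.9214 ≥ 1, so the host star never rises (polar night) and h₀ = 0.
Daylight = 2h₀/(2π) × 47.50 h = (0.0000/π) × 47.50 = 0.00 h.

0.00 h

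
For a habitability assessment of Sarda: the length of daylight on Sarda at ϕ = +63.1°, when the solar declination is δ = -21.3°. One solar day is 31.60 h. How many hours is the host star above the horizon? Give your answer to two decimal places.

6.98 h

cos h₀ = −tan ϕ · tan δ = −tan(+63.1°) × tan(-21.300°) = 0.7685, so h₀ = 0.6943 rad = 39.78°.
Daylight = 2h₀/(2π) × 31.60 h = (0.6943/π) × 31.60 = 6.98 h.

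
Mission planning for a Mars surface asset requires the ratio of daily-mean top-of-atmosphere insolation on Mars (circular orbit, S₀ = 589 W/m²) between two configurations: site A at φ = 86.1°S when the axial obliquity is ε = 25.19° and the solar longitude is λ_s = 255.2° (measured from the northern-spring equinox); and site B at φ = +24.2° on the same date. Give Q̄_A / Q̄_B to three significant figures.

Q̄_A / Q̄_B ≈ 2.21

— Configuration A (φ=-86.1°):
Solar declination: sin δ = sin ε · sin λ_s = sin 25.19° × sin 255.2° = -0.41150, so δ = -24.299°.
cos H₀ = −tan(-86.1°) tan(-24.299°) = -6.6228 ≤ −1 ⇒ polar day, H₀ = π.
Bracket: H₀ sin φ sin δ + cos φ cos δ sin H₀ = 3.1416×-0.99768×-0.41150 + 0.06802×0.91141×0.00000 = 1.289769 + 0.000000 = 1.289769.
Q̄ = (S₀/π) × [bracket] = (589/π) × 1.289769 = 241.81 W/m².
— Configuration B (φ=+24.2°):
cos H₀ = −tan(+24.2°) tan(-24.299°) = 0.2029, H₀ = 1.3665 rad.
Bracket: H₀ sin φ sin δ + cos φ cos δ sin H₀ = 1.3665×0.40992×-0.41150 + 0.91212×0.91141×0.97920 = -0.230504 + 0.814024 = 0.583520.
Q̄ = (S₀/π) × [bracket] = (589/π) × 0.583520 = 109.40 W/m².
Ratio Q̄_A / Q̄_B = 241.81 / 109.40 = 2.210.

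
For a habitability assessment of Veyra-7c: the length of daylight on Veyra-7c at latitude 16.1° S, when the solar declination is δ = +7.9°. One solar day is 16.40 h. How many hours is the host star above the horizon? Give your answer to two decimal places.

7.99 h

cos h₀ = −tan ϕ · tan δ = −tan(-16.1°) × tan(+7.900°) = 0.0401, so h₀ = 1.5307 rad = 87.70°.
Daylight = 2h₀/(2π) × 16.40 h = (1.5307/π) × 16.40 = 7.99 h.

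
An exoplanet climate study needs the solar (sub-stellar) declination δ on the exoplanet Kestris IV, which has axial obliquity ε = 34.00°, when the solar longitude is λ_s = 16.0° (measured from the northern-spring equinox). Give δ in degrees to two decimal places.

δ = +8.87°

sin δ = sin ε · sin λ_s = sin 34.00° × sin 16.0° = 0.154134.
δ = arcsin(0.154134) = +8.87°.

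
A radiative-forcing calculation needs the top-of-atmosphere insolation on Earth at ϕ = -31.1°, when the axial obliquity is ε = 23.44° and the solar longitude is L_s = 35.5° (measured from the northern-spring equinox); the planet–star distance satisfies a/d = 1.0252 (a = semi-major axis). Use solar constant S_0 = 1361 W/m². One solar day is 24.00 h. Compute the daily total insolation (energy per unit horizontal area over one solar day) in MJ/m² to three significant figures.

25.7 MJ/m²

Solar declination: sin δ = sin ε · sin L_s = sin 23.44° × sin 35.5° = 0.23100, so δ = +13.356°.
cos h₀ = −tan(-31.1°) tan(+13.356°) = 0.1432, h₀ = 1.4271 rad.
Bracket: h₀ sin ϕ sin δ + cos ϕ cos δ sin h₀ = 1.4271×-0.51653×0.23100 + 0.85627×0.97295×0.98969 = -0.170279 + 0.824519 = 0.654240.
Inverse-square distance factor (a/d)² = 1.0252² = 1.051035.
Q̄ = (S_0/π) × 1.051035 × [bracket] = (1361/π) × 1.051035 × 0.654240 = 297.89 W/m².
Daily total = Q̄ × 24.00 h × 3600 s/h = 297.89 × 24.00 × 3600 / 10⁶ = 25.74 MJ/m².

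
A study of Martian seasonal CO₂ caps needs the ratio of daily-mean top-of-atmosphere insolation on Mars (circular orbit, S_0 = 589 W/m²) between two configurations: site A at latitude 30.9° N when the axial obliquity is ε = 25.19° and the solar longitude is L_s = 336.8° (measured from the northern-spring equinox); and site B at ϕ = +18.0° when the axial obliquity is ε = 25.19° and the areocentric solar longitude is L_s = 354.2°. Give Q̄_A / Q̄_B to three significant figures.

— Configuration A (ϕ=+30.9°):
Solar declination: sin δ = sin ε · sin L_s = sin 25.19° × sin 336.8° = -0.16767, so δ = -9.652°.
cos h₀ = −tan(+30.9°) tan(-9.652°) = 0.1018, h₀ = 1.4688 rad.
Bracket: h₀ sin ϕ sin δ + cos ϕ cos δ sin h₀ = 1.4688×0.51354×-0.16767 + 0.85806×0.98584×0.99481 = -0.126471 + 0.841520 = 0.715049.
Q̄ = (S_0/π) × [bracket] = (589/π) × 0.715049 = 134.06 W/m².
— Configuration B (ϕ=+18.0°):
sin δ = sin 25.19° × sin 354.2° = -0.04301, so δ = -2.465°.
cos h₀ = −tan(+18.0°) tan(-2.465°) = 0.0140, h₀ = 1.5568 rad.
Bracket: h₀ sin ϕ sin δ + cos ϕ cos δ sin h₀ = 1.5568×0.30902×-0.04301 + 0.95106×0.99907×0.99990 = -0.020691 + 0.950080 = 0.929389.
Q̄ = (S_0/π) × [bracket] = (589/π) × 0.929389 = 174.25 W/m².
Ratio Q̄_A / Q̄_B = 134.06 / 174.25 = 0.7694.

Q̄_A / Q̄_B ≈ 0.769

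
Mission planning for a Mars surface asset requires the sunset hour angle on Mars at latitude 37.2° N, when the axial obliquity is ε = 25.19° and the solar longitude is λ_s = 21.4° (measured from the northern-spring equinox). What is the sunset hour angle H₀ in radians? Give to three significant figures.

H₀ = 1.69 rad

Solar declination: sin δ = sin ε · sin λ_s = sin 25.19° × sin 21.4° = 0.15530, so δ = +8.934°.
cos H₀ = −tan φ · tan δ = −tan(+37.2°) × tan(+8.934°) = -0.1193, so H₀ = 1.6904 rad = 96.85°.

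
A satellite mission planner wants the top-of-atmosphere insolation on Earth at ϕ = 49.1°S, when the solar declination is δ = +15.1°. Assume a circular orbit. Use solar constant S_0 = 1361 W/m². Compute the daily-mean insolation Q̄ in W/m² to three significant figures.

Q̄ ≈ 153 W/m²

cos h₀ = −tan(-49.1°) tan(+15.100°) = 0.3115, h₀ = 1.2540 rad.
Bracket: h₀ sin ϕ sin δ + cos ϕ cos δ sin h₀ = 1.2540×-0.75585×0.26050 + 0.65474×0.96547×0.95025 = -0.246911 + 0.600683 = 0.353772.
Q̄ = (S_0/π) × [bracket] = (1361/π) × 0.353772 = 153.3 W/m².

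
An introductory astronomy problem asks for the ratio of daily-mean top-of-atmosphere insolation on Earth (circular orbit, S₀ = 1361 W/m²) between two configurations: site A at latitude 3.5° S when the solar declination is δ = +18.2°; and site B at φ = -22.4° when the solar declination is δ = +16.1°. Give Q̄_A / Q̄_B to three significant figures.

Q̄_A / Q̄_B ≈ 1.26

— Configuration A (φ=-3.5°):
cos H₀ = −tan(-3.5°) tan(+18.200°) = 0.0201, H₀ = 1.5507 rad.
Bracket: H₀ sin φ sin δ + cos φ cos δ sin H₀ = 1.5507×-0.06105×0.31233 + 0.99813×0.94997×0.99980 = -0.029568 + 0.948004 = 0.918436.
Q̄ = (S₀/π) × [bracket] = (1361/π) × 0.918436 = 397.88 W/m².
— Configuration B (φ=-22.4°):
cos H₀ = −tan(-22.4°) tan(+16.100°) = 0.1190, H₀ = 1.4515 rad.
Bracket: H₀ sin φ sin δ + cos φ cos δ sin H₀ = 1.4515×-0.38107×0.27731 + 0.92455×0.96078×0.99290 = -0.153387 + 0.881982 = 0.728595.
Q̄ = (S₀/π) × [bracket] = (1361/π) × 0.728595 = 315.64 W/m².
Ratio Q̄_A / Q̄_B = 397.88 / 315.64 = 1.261.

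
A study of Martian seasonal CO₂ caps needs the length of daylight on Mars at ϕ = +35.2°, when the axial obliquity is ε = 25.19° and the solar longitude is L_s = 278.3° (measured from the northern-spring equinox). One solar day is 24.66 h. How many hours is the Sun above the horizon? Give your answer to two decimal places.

Solar declination: sin δ = sin ε · sin L_s = sin 25.19° × sin 278.3° = -0.42116, so δ = -24.908°.
cos h₀ = −tan ϕ · tan δ = −tan(+35.2°) × tan(-24.908°) = 0.3276, so h₀ = 1.2371 rad = 70.88°.
Daylight = 2h₀/(2π) × 24.66 h = (1.2371/π) × 24.66 = 9.71 h.

9.71 h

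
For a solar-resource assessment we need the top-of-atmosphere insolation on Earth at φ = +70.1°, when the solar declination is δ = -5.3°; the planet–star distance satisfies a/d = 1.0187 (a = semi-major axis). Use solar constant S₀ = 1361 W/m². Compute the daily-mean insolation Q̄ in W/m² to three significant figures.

cos H₀ = −tan(+70.1°) tan(-5.300°) = 0.2563, H₀ = 1.3116 rad.
Bracket: H₀ sin φ sin δ + cos φ cos δ sin H₀ = 1.3116×0.94029×-0.09237 + 0.34038×0.99572×0.96661 = -0.113918 + 0.327607 = 0.213689.
Inverse-square distance factor (a/d)² = 1.0187² = 1.037750.
Q̄ = (S₀/π) × 1.037750 × [bracket] = (1361/π) × 1.037750 × 0.213689 = 96.07 W/m².

Q̄ ≈ 96.1 W/m²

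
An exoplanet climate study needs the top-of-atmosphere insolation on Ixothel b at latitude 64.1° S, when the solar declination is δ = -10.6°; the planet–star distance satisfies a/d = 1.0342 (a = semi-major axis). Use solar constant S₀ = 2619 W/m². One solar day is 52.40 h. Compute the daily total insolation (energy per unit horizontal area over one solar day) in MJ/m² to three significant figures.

121 MJ/m²

cos H₀ = −tan(-64.1°) tan(-10.600°) = -0.3854, H₀ = 1.9664 rad.
Bracket: H₀ sin φ sin δ + cos φ cos δ sin H₀ = 1.9664×-0.89956×-0.18395 + 0.43680×0.98294×0.92275 = 0.325388 + 0.396181 = 0.721569.
Inverse-square distance factor (a/d)² = 1.0342² = 1.069570.
Q̄ = (S₀/π) × 1.069570 × [bracket] = (2619/π) × 1.069570 × 0.721569 = 643.39 W/m².
Daily total = Q̄ × 52.40 h × 3600 s/h = 643.39 × 52.40 × 3600 / 10⁶ = 121.4 MJ/m².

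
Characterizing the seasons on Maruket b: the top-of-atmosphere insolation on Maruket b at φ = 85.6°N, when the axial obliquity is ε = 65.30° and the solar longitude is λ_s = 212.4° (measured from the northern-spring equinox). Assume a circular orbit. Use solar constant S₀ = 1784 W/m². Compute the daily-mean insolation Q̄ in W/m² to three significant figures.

Q̄ ≈ 0.00 W/m²

Solar declination: sin δ = sin ε · sin λ_s = sin 65.30° × sin 212.4° = -0.48680, so δ = -29.131°.
cos H₀ = −tan(+85.6°) tan(-29.131°) = 7.2427 ≥ 1 ⇒ polar night, H₀ = 0 and Q̄ = 0.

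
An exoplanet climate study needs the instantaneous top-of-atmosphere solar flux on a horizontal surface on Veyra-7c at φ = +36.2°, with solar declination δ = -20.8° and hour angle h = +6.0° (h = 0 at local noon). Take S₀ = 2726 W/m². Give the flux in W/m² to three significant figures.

1.47e+03 W/m²

cos θ_z = sin φ sin δ + cos φ cos δ cos h = -0.209728 + 0.750235 = 0.540507.
Flux = S₀ · cos θ_z = 2726 × 0.540507 = 1473 W/m².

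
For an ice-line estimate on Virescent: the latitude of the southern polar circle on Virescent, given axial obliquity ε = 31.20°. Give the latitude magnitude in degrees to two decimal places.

58.80°

The polar circle is the lowest latitude that experiences at least one full rotation of continuous darkness at the northern-summer solstice; it lies at |ϕ| = 90° − ε = 90° − 31.20° = 58.80°.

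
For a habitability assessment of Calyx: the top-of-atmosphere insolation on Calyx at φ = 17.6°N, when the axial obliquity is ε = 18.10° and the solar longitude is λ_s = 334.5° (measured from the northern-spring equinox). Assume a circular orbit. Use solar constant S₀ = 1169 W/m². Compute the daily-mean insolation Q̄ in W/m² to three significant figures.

Q̄ ≈ 328 W/m²

Solar declination: sin δ = sin ε · sin λ_s = sin 18.10° × sin 334.5° = -0.13375, so δ = -7.686°.
cos H₀ = −tan(+17.6°) tan(-7.686°) = 0.0428, H₀ = 1.5280 rad.
Bracket: H₀ sin φ sin δ + cos φ cos δ sin H₀ = 1.5280×0.30237×-0.13375 + 0.95319×0.99102×0.99908 = -0.061795 + 0.943761 = 0.881966.
Q̄ = (S₀/π) × [bracket] = (1169/π) × 0.881966 = 328.2 W/m².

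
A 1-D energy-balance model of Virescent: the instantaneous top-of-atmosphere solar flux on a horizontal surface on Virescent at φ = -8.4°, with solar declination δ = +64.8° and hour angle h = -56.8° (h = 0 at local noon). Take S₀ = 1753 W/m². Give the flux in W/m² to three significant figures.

173 W/m²

cos θ_z = sin φ sin δ + cos φ cos δ cos h = -0.132180 + 0.230640 = 0.098460.
Flux = S₀ · cos θ_z = 1753 × 0.098460 = 172.6 W/m².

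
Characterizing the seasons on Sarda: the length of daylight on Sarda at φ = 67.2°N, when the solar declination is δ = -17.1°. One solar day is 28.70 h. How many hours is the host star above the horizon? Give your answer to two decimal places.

6.85 h

cos H₀ = −tan φ · tan δ = −tan(+67.2°) × tan(-17.100°) = 0.7318, so H₀ = 0.7498 rad = 42.96°.
Daylight = 2H₀/(2π) × 28.70 h = (0.7498/π) × 28.70 = 6.85 h.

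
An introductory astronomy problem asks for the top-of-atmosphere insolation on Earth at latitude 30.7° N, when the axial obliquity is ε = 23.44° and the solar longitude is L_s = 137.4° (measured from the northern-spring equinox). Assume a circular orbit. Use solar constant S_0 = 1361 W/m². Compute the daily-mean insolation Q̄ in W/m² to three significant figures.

Solar declination: sin δ = sin ε · sin L_s = sin 23.44° × sin 137.4° = 0.26925, so δ = +15.620°.
cos h₀ = −tan(+30.7°) tan(+15.620°) = -0.1660, h₀ = 1.7376 rad.
Bracket: h₀ sin ϕ sin δ + cos ϕ cos δ sin h₀ = 1.7376×0.51054×0.26925 + 0.85985×0.96307×0.98613 = 0.238856 + 0.816610 = 1.055466.
Q̄ = (S_0/π) × [bracket] = (1361/π) × 1.055466 = 457.2 W/m².

Q̄ ≈ 457 W/m²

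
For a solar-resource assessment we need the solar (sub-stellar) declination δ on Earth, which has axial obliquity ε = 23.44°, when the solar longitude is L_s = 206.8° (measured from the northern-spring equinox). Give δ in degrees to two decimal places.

sin δ = sin ε · sin L_s = sin 23.44° × sin 206.8° = -0.179354.
δ = arcsin(-0.179354) = -10.33°.

δ = -10.33°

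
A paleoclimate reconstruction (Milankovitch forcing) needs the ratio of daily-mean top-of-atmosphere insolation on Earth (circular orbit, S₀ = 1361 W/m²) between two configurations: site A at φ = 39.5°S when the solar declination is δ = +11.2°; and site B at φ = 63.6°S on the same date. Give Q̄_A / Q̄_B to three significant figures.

— Configuration A (φ=-39.5°):
cos H₀ = −tan(-39.5°) tan(+11.200°) = 0.1632, H₀ = 1.4068 rad.
Bracket: H₀ sin φ sin δ + cos φ cos δ sin H₀ = 1.4068×-0.63608×0.19423 + 0.77162×0.98096×0.98659 = -0.173804 + 0.746778 = 0.572974.
Q̄ = (S₀/π) × [bracket] = (1361/π) × 0.572974 = 248.22 W/m².
— Configuration B (φ=-63.6°):
cos H₀ = −tan(-63.6°) tan(+11.200°) = 0.3989, H₀ = 1.1605 rad.
Bracket: H₀ sin φ sin δ + cos φ cos δ sin H₀ = 1.1605×-0.89571×0.19423 + 0.44464×0.98096×0.91700 = -0.201897 + 0.399972 = 0.198075.
Q̄ = (S₀/π) × [bracket] = (1361/π) × 0.198075 = 85.810 W/m².
Ratio Q̄_A / Q̄_B = 248.22 / 85.810 = 2.893.

Q̄_A / Q̄_B ≈ 2.89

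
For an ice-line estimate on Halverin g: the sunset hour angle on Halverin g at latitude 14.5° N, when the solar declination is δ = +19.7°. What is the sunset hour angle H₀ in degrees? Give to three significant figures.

cos H₀ = −tan φ · tan δ = −tan(+14.5°) × tan(+19.700°) = -0.0926, so H₀ = 1.6635 rad = 95.31°.

H₀ = 95.3°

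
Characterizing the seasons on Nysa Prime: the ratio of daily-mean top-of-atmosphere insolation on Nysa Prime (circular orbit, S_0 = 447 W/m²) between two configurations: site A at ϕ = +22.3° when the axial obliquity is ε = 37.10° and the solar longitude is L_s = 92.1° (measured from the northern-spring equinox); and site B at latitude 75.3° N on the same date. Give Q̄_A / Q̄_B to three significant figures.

— Configuration A (ϕ=+22.3°):
Solar declination: sin δ = sin ε · sin L_s = sin 37.10° × sin 92.1° = 0.60280, so δ = +37.071°.
cos h₀ = −tan(+22.3°) tan(+37.071°) = -0.3099, h₀ = 1.8858 rad.
Bracket: h₀ sin ϕ sin δ + cos ϕ cos δ sin h₀ = 1.8858×0.37946×0.60280 + 0.92521×0.79789×0.95078 = 0.431355 + 0.701881 = 1.133236.
Q̄ = (S_0/π) × [bracket] = (447/π) × 1.133236 = 161.24 W/m².
— Configuration B (ϕ=+75.3°):
cos h₀ = −tan(+75.3°) tan(+37.071°) = -2.8798 ≤ −1 ⇒ polar day, h₀ = π.
Bracket: h₀ sin ϕ sin δ + cos ϕ cos δ sin h₀ = 3.1416×0.96727×0.60280 + 0.25376×0.79789×0.00000 = 1.831774 + 0.000000 = 1.831774.
Q̄ = (S_0/π) × [bracket] = (447/π) × 1.831774 = 260.63 W/m².
Ratio Q̄_A / Q̄_B = 161.24 / 260.63 = 0.6187.

Q̄_A / Q̄_B ≈ 0.619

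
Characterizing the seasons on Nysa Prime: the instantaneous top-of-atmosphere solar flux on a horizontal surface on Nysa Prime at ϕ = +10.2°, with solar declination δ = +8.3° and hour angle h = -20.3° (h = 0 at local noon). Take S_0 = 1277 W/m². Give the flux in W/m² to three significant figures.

cos θ_z = sin ϕ sin δ + cos ϕ cos δ cos h = 0.025563 + 0.913398 = 0.938961.
Flux = S_0 · cos θ_z = 1277 × 0.938961 = 1199 W/m².

1.20e+03 W/m²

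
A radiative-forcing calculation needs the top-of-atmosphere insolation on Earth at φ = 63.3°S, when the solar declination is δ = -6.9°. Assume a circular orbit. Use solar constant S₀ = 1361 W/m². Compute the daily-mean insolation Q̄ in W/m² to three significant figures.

Q̄ ≈ 272 W/m²

cos H₀ = −tan(-63.3°) tan(-6.900°) = -0.2406, H₀ = 1.8138 rad.
Bracket: H₀ sin φ sin δ + cos φ cos δ sin H₀ = 1.8138×-0.89337×-0.12014 + 0.44932×0.99276×0.97062 = 0.194674 + 0.432961 = 0.627635.
Q̄ = (S₀/π) × [bracket] = (1361/π) × 0.627635 = 271.9 W/m².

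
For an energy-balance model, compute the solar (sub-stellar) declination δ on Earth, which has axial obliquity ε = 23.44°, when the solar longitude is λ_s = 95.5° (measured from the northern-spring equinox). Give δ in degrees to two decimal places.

sin δ = sin ε · sin λ_s = sin 23.44° × sin 95.5° = 0.395957.
δ = arcsin(0.395957) = +23.33°.

δ = +23.33°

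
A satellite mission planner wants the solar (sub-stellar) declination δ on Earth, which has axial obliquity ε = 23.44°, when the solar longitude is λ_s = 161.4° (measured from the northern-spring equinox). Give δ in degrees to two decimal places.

δ = +7.29°

sin δ = sin ε · sin λ_s = sin 23.44° × sin 161.4° = 0.126878.
δ = arcsin(0.126878) = +7.29°.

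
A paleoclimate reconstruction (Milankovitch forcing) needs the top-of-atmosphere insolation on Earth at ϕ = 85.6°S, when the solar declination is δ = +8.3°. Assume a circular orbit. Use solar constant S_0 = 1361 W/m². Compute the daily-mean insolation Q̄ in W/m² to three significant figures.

Q̄ ≈ 0.00 W/m²

cos h₀ = −tan(-85.6°) tan(+8.300°) = 1.8959 ≥ 1 ⇒ polar night, h₀ = 0 and Q̄ = 0.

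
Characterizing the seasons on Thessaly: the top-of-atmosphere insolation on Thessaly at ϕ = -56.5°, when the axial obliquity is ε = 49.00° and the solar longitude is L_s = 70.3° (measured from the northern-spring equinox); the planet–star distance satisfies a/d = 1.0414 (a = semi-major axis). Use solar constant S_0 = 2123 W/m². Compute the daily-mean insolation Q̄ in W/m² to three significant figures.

Q̄ ≈ 0.00 W/m²

Solar declination: sin δ = sin ε · sin L_s = sin 49.00° × sin 70.3° = 0.71054, so δ = +45.279°.
cos h₀ = −tan(-56.5°) tan(+45.279°) = 1.5256 ≥ 1 ⇒ polar night, h₀ = 0 and Q̄ = 0.
Inverse-square distance factor (a/d)² = 1.0414² = 1.084514.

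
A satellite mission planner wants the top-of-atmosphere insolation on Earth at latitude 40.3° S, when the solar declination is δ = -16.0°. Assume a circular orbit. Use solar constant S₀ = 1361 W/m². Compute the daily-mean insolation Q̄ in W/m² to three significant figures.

Q̄ ≈ 448 W/m²

cos H₀ = −tan(-40.3°) tan(-16.000°) = -0.2432, H₀ = 1.8164 rad.
Bracket: H₀ sin φ sin δ + cos φ cos δ sin H₀ = 1.8164×-0.64679×-0.27564 + 0.76267×0.96126×0.96998 = 0.323830 + 0.711116 = 1.034946.
Q̄ = (S₀/π) × [bracket] = (1361/π) × 1.034946 = 448.4 W/m².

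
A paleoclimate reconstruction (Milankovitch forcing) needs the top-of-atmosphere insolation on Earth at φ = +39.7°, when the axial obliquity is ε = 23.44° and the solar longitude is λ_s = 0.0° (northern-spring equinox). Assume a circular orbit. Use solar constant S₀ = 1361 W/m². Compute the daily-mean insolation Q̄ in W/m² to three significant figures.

Q̄ ≈ 333 W/m²

Solar declination: sin δ = sin ε · sin λ_s = sin 23.44° × sin 0.0° = 0.00000, so δ = +0.000°.
cos H₀ = −tan(+39.7°) tan(+0.000°) = -0.0000, H₀ = 1.5708 rad.
Bracket: H₀ sin φ sin δ + cos φ cos δ sin H₀ = 1.5708×0.63877×0.00000 + 0.76940×1.00000×1.00000 = 0.000000 + 0.769400 = 0.769400.
Q̄ = (S₀/π) × [bracket] = (1361/π) × 0.769400 = 333.3 W/m².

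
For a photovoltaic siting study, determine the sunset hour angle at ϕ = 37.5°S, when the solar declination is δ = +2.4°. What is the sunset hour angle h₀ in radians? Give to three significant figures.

h₀ = 1.54 rad

cos h₀ = −tan ϕ · tan δ = −tan(-37.5°) × tan(+2.400°) = 0.0322, so h₀ = 1.5386 rad = 88.16°.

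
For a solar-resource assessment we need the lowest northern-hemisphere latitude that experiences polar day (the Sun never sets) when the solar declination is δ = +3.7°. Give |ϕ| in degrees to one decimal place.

Polar day requires cos h₀ = −tan ϕ tan δ ≤ −1, i.e. tan ϕ tan δ ≥ 1.
The boundary is |tan ϕ| · |tan δ| = 1, so |ϕ| = 90° − |δ| = 90° − 3.7° = 86.3° in the northern hemisphere.

|ϕ| = 86.3°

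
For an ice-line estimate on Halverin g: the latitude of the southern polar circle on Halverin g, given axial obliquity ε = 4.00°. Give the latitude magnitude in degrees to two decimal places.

The polar circle is the lowest latitude that experiences at least one full rotation of continuous darkness at the northern-summer solstice; it lies at |φ| = 90° − ε = 90° − 4.00° = 86.00°.

86.00°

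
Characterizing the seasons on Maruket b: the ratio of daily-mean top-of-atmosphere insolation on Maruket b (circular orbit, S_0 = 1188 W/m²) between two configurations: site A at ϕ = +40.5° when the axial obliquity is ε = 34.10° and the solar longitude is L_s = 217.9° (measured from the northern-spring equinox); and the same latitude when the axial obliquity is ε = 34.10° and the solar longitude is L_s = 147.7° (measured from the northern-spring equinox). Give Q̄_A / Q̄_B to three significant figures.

Q̄_A / Q̄_B ≈ 0.376

— Configuration A (ϕ=+40.5°):
Solar declination: sin δ = sin ε · sin L_s = sin 34.10° × sin 217.9° = -0.34439, so δ = -20.145°.
cos h₀ = −tan(+40.5°) tan(-20.145°) = 0.3133, h₀ = 1.2521 rad.
Bracket: h₀ sin ϕ sin δ + cos ϕ cos δ sin h₀ = 1.2521×0.64945×-0.34439 + 0.76041×0.93883×0.94965 = -0.280050 + 0.677951 = 0.397901.
Q̄ = (S_0/π) × [bracket] = (1188/π) × 0.397901 = 150.47 W/m².
— Configuration B (ϕ=+40.5°):
Solar declination: sin δ = sin ε · sin L_s = sin 34.10° × sin 147.7° = 0.29958, so δ = +17.432°.
cos h₀ = −tan(+40.5°) tan(+17.432°) = -0.2682, h₀ = 1.8423 rad.
Bracket: h₀ sin ϕ sin δ + cos ϕ cos δ sin h₀ = 1.8423×0.64945×0.29958 + 0.76041×0.95407×0.96337 = 0.358442 + 0.698910 = 1.057352.
Q̄ = (S_0/π) × [bracket] = (1188/π) × 1.057352 = 399.84 W/m².
Ratio Q̄_A / Q̄_B = 150.47 / 399.84 = 0.3763.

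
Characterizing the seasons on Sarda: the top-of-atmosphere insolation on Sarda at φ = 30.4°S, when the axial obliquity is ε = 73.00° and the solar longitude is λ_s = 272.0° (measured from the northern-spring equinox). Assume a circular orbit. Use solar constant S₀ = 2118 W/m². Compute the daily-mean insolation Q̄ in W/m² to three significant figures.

Q̄ ≈ 1.02e+03 W/m²

Solar declination: sin δ = sin ε · sin λ_s = sin 73.00° × sin 272.0° = -0.95572, so δ = -72.886°.
cos H₀ = −tan(-30.4°) tan(-72.886°) = -1.9055 ≤ −1 ⇒ polar day, H₀ = π.
Bracket: H₀ sin φ sin δ + cos φ cos δ sin H₀ = 3.1416×-0.50603×-0.95572 + 0.86251×0.29427×0.00000 = 1.519350 + 0.000000 = 1.519350.
Q̄ = (S₀/π) × [bracket] = (2118/π) × 1.519350 = 1024 W/m².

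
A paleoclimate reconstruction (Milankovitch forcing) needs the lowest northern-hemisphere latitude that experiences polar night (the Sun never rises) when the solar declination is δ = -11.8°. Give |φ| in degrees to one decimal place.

|φ| = 78.2°

Polar night requires cos H₀ = −tan φ tan δ ≥ 1, i.e. tan φ tan δ ≤ −1.
The boundary is |tan φ| · |tan δ| = 1, so |φ| = 90° − |δ| = 90° − 11.8° = 78.2° in the northern hemisphere.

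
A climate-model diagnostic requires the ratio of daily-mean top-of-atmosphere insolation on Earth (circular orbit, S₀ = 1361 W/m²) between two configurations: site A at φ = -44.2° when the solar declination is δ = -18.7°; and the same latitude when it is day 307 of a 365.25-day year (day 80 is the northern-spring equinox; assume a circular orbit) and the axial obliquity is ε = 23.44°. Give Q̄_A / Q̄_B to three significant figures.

Q̄_A / Q̄_B ≈ 1.05

— Configuration A (φ=-44.2°):
cos H₀ = −tan(-44.2°) tan(-18.700°) = -0.3292, H₀ = 1.9062 rad.
Bracket: H₀ sin φ sin δ + cos φ cos δ sin H₀ = 1.9062×-0.69717×-0.32061 + 0.71691×0.94721×0.94427 = 0.426073 + 0.641220 = 1.067293.
Q̄ = (S₀/π) × [bracket] = (1361/π) × 1.067293 = 462.37 W/m².
— Configuration B (φ=-44.2°):
Solar longitude: λ_s = 360° × (307 − 80)/365.25 = 223.737°.
sin δ = sin 23.44° × sin 223.737° = -0.27501, so δ = -15.963°.
cos H₀ = −tan(-44.2°) tan(-15.963°) = -0.2782, H₀ = 1.8527 rad.
Bracket: H₀ sin φ sin δ + cos φ cos δ sin H₀ = 1.8527×-0.69717×-0.27501 + 0.71691×0.96144×0.96053 = 0.355216 + 0.662061 = 1.017277.
Q̄ = (S₀/π) × [bracket] = (1361/π) × 1.017277 = 440.70 W/m².
Ratio Q̄_A / Q̄_B = 462.37 / 440.70 = 1.049.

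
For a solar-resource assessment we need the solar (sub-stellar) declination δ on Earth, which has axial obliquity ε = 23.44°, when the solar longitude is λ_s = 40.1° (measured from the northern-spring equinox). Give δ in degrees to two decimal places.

sin δ = sin ε · sin λ_s = sin 23.44° × sin 40.1° = 0.256225.
δ = arcsin(0.256225) = +14.85°.

δ = +14.85°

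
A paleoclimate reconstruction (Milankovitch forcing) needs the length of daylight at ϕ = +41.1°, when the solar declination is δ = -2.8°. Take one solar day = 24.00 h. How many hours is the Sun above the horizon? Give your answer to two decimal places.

11.67 h

cos h₀ = −tan ϕ · tan δ = −tan(+41.1°) × tan(-2.800°) = 0.0427, so h₀ = 1.5281 rad = 87.55°.
Daylight = 2h₀/(2π) × 24.00 h = (1.5281/π) × 24.00 = 11.67 h.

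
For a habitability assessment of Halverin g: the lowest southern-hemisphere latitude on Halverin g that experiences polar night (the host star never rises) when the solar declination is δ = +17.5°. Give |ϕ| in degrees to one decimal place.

Polar night requires cos h₀ = −tan ϕ tan δ ≥ 1, i.e. tan ϕ tan δ ≤ −1.
The boundary is |tan ϕ| · |tan δ| = 1, so |ϕ| = 90° − |δ| = 90° − 17.5° = 72.5° in the southern hemisphere.

|ϕ| = 72.5°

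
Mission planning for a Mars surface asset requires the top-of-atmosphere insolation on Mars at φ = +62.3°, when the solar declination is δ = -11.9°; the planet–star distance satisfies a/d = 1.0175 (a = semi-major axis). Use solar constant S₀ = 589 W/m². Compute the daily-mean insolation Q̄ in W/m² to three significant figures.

cos H₀ = −tan(+62.3°) tan(-11.900°) = 0.4014, H₀ = 1.1578 rad.
Bracket: H₀ sin φ sin δ + cos φ cos δ sin H₀ = 1.1578×0.88539×-0.20620 + 0.46484×0.97851×0.91591 = -0.211377 + 0.416602 = 0.205225.
Inverse-square distance factor (a/d)² = 1.0175² = 1.035306.
Q̄ = (S₀/π) × 1.035306 × [bracket] = (589/π) × 1.035306 × 0.205225 = 39.83 W/m².

Q̄ ≈ 39.8 W/m²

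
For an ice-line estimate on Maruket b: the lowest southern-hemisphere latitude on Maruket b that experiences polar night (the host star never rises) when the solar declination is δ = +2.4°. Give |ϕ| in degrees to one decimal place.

|ϕ| = 87.6°

Polar night requires cos h₀ = −tan ϕ tan δ ≥ 1, i.e. tan ϕ tan δ ≤ −1.
The boundary is |tan ϕ| · |tan δ| = 1, so |ϕ| = 90° − |δ| = 90° − 2.4° = 87.6° in the southern hemisphere.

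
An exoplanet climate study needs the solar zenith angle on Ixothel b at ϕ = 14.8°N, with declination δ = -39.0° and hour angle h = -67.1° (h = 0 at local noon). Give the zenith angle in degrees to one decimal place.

cos θ_z = sin ϕ sin δ + cos ϕ cos δ cos h = -0.160757 + 0.292373 = 0.131616.
θ_z = arccos(0.131616) = 82.4°.

θ_z = 82.4°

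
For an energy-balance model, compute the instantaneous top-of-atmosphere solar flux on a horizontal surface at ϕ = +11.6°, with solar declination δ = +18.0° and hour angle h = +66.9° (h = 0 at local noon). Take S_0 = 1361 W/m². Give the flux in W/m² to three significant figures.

582 W/m²

cos θ_z = sin ϕ sin δ + cos ϕ cos δ cos h = 0.062136 + 0.365514 = 0.427650.
Flux = S_0 · cos θ_z = 1361 × 0.427650 = 582.0 W/m².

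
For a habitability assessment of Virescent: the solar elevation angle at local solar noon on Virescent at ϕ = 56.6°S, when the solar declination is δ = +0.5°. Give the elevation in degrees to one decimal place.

At local noon the hour angle is zero, so the zenith angle equals |ϕ − δ| = |-56.6° − (+0.500°)| = 57.100°.
Elevation = 90° − 57.100° = 32.9°.

32.9°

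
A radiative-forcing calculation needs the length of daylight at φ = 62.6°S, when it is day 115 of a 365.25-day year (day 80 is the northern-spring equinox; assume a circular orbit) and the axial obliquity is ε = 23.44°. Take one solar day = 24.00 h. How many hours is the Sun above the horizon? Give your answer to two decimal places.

Solar longitude: λ_s = 360° × (115 − 80)/365.25 = 34.497°.
sin δ = sin 23.44° × sin 34.497° = 0.22529, so δ = +13.020°.
cos H₀ = −tan φ · tan δ = −tan(-62.6°) × tan(+13.020°) = 0.4461, so H₀ = 1.1084 rad = 63.51°.
Daylight = 2H₀/(2π) × 24.00 h = (1.1084/π) × 24.00 = 8.47 h.

8.47 h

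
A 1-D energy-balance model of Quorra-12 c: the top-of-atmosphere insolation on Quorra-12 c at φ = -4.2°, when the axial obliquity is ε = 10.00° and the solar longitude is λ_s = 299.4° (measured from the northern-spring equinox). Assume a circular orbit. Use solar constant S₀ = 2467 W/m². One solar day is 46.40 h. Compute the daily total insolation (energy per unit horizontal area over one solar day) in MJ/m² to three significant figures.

132 MJ/m²

Solar declination: sin δ = sin ε · sin λ_s = sin 10.00° × sin 299.4° = -0.15128, so δ = -8.701°.
cos H₀ = −tan(-4.2°) tan(-8.701°) = -0.0112, H₀ = 1.5820 rad.
Bracket: H₀ sin φ sin δ + cos φ cos δ sin H₀ = 1.5820×-0.07324×-0.15128 + 0.99731×0.98849×0.99994 = 0.017528 + 0.985772 = 1.003300.
Q̄ = (S₀/π) × [bracket] = (2467/π) × 1.003300 = 787.86 W/m².
Daily total = Q̄ × 46.40 h × 3600 s/h = 787.86 × 46.40 × 3600 / 10⁶ = 131.6 MJ/m².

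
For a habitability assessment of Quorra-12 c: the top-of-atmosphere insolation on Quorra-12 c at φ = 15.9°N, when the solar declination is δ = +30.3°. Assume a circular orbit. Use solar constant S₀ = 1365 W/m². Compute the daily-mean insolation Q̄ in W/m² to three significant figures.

Q̄ ≈ 460 W/m²

cos H₀ = −tan(+15.9°) tan(+30.300°) = -0.1665, H₀ = 1.7380 rad.
Bracket: H₀ sin φ sin δ + cos φ cos δ sin H₀ = 1.7380×0.27396×0.50453 + 0.96174×0.86340×0.98605 = 0.240228 + 0.818783 = 1.059011.
Q̄ = (S₀/π) × [bracket] = (1365/π) × 1.059011 = 460.1 W/m².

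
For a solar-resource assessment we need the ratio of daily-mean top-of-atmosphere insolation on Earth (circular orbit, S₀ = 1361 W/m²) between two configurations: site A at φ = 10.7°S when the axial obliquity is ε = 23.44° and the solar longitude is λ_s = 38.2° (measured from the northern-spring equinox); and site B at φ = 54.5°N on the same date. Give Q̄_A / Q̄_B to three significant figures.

— Configuration A (φ=-10.7°):
Solar declination: sin δ = sin ε · sin λ_s = sin 23.44° × sin 38.2° = 0.24600, so δ = +14.241°.
cos H₀ = −tan(-10.7°) tan(+14.241°) = 0.0480, H₀ = 1.5228 rad.
Bracket: H₀ sin φ sin δ + cos φ cos δ sin H₀ = 1.5228×-0.18567×0.24600 + 0.98261×0.96927×0.99885 = -0.069554 + 0.951319 = 0.881765.
Q̄ = (S₀/π) × [bracket] = (1361/π) × 0.881765 = 382.00 W/m².
— Configuration B (φ=+54.5°):
cos H₀ = −tan(+54.5°) tan(+14.241°) = -0.3558, H₀ = 1.9346 rad.
Bracket: H₀ sin φ sin δ + cos φ cos δ sin H₀ = 1.9346×0.81412×0.24600 + 0.58070×0.96927×0.93456 = 0.387449 + 0.526022 = 0.913471.
Q̄ = (S₀/π) × [bracket] = (1361/π) × 0.913471 = 395.73 W/m².
Ratio Q̄_A / Q̄_B = 382.00 / 395.73 = 0.9653.

Q̄_A / Q̄_B ≈ 0.965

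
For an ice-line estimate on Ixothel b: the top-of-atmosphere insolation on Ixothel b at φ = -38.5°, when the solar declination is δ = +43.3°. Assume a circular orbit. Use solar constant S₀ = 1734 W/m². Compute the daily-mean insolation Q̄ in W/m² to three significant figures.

Q̄ ≈ 37.6 W/m²

cos H₀ = −tan(-38.5°) tan(+43.300°) = 0.7496, H₀ = 0.7234 rad.
Bracket: H₀ sin φ sin δ + cos φ cos δ sin H₀ = 0.7234×-0.62251×0.68582 + 0.78261×0.72777×0.66191 = -0.308841 + 0.376998 = 0.068157.
Q̄ = (S₀/π) × [bracket] = (1734/π) × 0.068157 = 37.62 W/m².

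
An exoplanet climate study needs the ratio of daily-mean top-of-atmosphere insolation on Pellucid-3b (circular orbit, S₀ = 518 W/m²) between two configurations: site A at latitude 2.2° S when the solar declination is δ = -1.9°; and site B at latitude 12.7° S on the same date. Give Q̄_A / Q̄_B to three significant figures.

Q̄_A / Q̄_B ≈ 1.01

— Configuration A (φ=-2.2°):
cos H₀ = −tan(-2.2°) tan(-1.900°) = -0.0013, H₀ = 1.5721 rad.
Bracket: H₀ sin φ sin δ + cos φ cos δ sin H₀ = 1.5721×-0.03839×-0.03316 + 0.99926×0.99945×1.00000 = 0.002001 + 0.998710 = 1.000711.
Q̄ = (S₀/π) × [bracket] = (518/π) × 1.000711 = 165.00 W/m².
— Configuration B (φ=-12.7°):
cos H₀ = −tan(-12.7°) tan(-1.900°) = -0.0075, H₀ = 1.5783 rad.
Bracket: H₀ sin φ sin δ + cos φ cos δ sin H₀ = 1.5783×-0.21985×-0.03316 + 0.97553×0.99945×0.99997 = 0.011506 + 0.974964 = 0.986470.
Q̄ = (S₀/π) × [bracket] = (518/π) × 0.986470 = 162.65 W/m².
Ratio Q̄_A / Q̄_B = 165.00 / 162.65 = 1.014.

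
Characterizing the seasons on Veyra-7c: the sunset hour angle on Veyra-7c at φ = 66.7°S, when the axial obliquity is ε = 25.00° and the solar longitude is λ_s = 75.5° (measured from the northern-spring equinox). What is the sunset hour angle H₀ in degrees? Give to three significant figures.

Solar declination: sin δ = sin ε · sin λ_s = sin 25.00° × sin 75.5° = 0.40916, so δ = +24.152°.
cos H₀ = −tan φ · tan δ = 1.0412 ≥ 1, so the host star never rises (polar night) and H₀ = 0.

H₀ = 0.00°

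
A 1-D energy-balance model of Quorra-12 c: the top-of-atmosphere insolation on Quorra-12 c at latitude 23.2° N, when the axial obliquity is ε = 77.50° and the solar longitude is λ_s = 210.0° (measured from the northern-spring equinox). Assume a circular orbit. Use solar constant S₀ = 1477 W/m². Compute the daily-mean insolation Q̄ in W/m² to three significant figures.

Solar declination: sin δ = sin ε · sin λ_s = sin 77.50° × sin 210.0° = -0.48815, so δ = -29.219°.
cos H₀ = −tan(+23.2°) tan(-29.219°) = 0.2397, H₀ = 1.3287 rad.
Bracket: H₀ sin φ sin δ + cos φ cos δ sin H₀ = 1.3287×0.39394×-0.48815 + 0.91914×0.87276×0.97084 = -0.255511 + 0.778797 = 0.523286.
Q̄ = (S₀/π) × [bracket] = (1477/π) × 0.523286 = 246.0 W/m².

Q̄ ≈ 246 W/m²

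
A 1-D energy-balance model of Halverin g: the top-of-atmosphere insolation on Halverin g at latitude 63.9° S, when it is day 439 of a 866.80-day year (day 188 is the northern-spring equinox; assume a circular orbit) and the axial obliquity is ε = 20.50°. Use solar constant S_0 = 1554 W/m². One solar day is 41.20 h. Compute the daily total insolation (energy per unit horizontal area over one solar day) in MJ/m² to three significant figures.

3.92 MJ/m²

Solar longitude: L_s = 360° × (439 − 188)/866.80 = 104.246°.
sin δ = sin 20.50° × sin 104.246° = 0.33944, so δ = +19.843°.
cos h₀ = −tan(-63.9°) tan(+19.843°) = 0.7366, h₀ = 0.7427 rad.
Bracket: h₀ sin ϕ sin δ + cos ϕ cos δ sin h₀ = 0.7427×-0.89803×0.33944 + 0.43994×0.94063×0.67631 = -0.226395 + 0.279871 = 0.053476.
Q̄ = (S_0/π) × [bracket] = (1554/π) × 0.053476 = 26.452 W/m².
Daily total = Q̄ × 41.20 h × 3600 s/h = 26.452 × 41.20 × 3600 / 10⁶ = 3.923 MJ/m².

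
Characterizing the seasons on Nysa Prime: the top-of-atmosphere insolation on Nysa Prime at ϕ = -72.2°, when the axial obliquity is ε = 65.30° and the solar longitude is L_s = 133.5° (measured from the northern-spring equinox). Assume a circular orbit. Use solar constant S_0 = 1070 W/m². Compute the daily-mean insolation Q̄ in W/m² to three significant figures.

Q̄ ≈ 0.00 W/m²

Solar declination: sin δ = sin ε · sin L_s = sin 65.30° × sin 133.5° = 0.65901, so δ = +41.224°.
cos h₀ = −tan(-72.2°) tan(+41.224°) = 2.7290 ≥ 1 ⇒ polar night, h₀ = 0 and Q̄ = 0.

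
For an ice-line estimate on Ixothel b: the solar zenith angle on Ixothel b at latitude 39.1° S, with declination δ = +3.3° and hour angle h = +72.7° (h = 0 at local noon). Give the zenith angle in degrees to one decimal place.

cos θ_z = sin φ sin δ + cos φ cos δ cos h = -0.036304 + 0.230394 = 0.194090.
θ_z = arccos(0.194090) = 78.8°.

θ_z = 78.8°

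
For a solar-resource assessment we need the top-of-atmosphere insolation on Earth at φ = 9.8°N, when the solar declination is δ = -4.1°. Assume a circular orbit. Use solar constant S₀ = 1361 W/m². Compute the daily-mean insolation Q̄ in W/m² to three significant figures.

Q̄ ≈ 418 W/m²

cos H₀ = −tan(+9.8°) tan(-4.100°) = 0.0124, H₀ = 1.5584 rad.
Bracket: H₀ sin φ sin δ + cos φ cos δ sin H₀ = 1.5584×0.17021×-0.07150 + 0.98541×0.99744×0.99992 = -0.018966 + 0.982809 = 0.963843.
Q̄ = (S₀/π) × [bracket] = (1361/π) × 0.963843 = 417.6 W/m².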